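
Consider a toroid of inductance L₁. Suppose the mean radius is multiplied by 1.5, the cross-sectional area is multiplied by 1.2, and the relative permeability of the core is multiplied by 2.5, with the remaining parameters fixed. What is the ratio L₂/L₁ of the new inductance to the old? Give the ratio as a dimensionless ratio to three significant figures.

L₂/L₁ = 2.00

For a toroid, L ∝ μᵣN²A/R.
L₂/L₁ = (1.5)^-1 × (1.2) × (2.5) = 2.00.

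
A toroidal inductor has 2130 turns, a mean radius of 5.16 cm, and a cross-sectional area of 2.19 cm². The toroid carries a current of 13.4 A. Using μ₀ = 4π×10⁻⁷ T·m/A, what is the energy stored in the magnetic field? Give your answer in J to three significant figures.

U ≈ 0.346 J

L = μ₀N²A/(2πR) = (4π×10⁻⁷)(2130)²(2.190×10^-4)/(2π×5.160×10^-2) = 3.851×10^-3 H.
U = ½LI² = ½(3.851×10^-3)(13.4)² = 0.3458 J.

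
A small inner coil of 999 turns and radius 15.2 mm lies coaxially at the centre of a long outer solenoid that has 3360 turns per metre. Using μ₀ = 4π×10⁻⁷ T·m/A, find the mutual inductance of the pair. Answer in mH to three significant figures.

M ≈ 3.06 mH

The outer solenoid produces a uniform field B₁ = μ₀n₁I₁ across the inner coil,
so the flux linkage is N₂Φ = N₂B₁A₂ = μ₀n₁N₂A₂·I₁, giving M = μ₀n₁N₂A₂.
A₂ = πr² = π(1.520×10^-2 m)² = 7.258×10^-4 m².
M = (4π×10⁻⁷)(3360)(999)(7.258×10^-4) = 3.062×10^-3 H.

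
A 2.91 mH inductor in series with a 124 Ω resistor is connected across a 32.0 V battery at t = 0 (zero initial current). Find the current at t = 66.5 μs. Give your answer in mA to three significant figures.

I ≈ 243 mA

τ = L/R = 2.910×10^-3/124 = 2.347×10^-5 s; final current I_∞ = ε/R = 32.0/124 = 0.2581 A.
I(t) = I_∞(1 − e^(−t/τ)) with t/τ = 2.834.
I = (0.2581)(1 − e^(−2.834)) = 0.2429 A.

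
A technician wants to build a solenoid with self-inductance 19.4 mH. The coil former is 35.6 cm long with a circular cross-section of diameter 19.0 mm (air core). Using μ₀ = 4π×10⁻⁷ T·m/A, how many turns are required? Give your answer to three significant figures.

A = π(d/2)² = π(9.500×10^-3 m)² = 2.835×10^-4 m².
From L = μ₀N²A/ℓ, N = √(Lℓ / (μ₀A)).
N = √[(1.940×10^-2)(0.356) / ((4π×10⁻⁷)×2.835×10^-4)] = √(1.938×10^7) ≈ 4402.7.

N ≈ 4400 turns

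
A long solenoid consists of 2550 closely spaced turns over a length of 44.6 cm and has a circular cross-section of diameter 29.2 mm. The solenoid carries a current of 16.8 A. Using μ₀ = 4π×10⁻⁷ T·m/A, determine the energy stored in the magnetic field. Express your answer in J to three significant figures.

A = π(d/2)² = π(1.460×10^-2 m)² = 6.697×10^-4 m².
L = μ₀N²A/ℓ = (4π×10⁻⁷)(2550)²(6.697×10^-4)/(0.446) = 1.227×10^-2 H.
U = ½LI² = ½(1.227×10^-2)(16.8)² = 1.731 J.

U ≈ 1.73 J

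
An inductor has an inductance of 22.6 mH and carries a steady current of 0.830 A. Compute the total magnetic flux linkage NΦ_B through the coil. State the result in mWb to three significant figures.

NΦ_B ≈ 18.8 mWb

From L = NΦ_B/I, the flux linkage is NΦ_B = LI.
NΦ_B = (2.260×10^-2 H)(0.830 A) = 1.876×10^-2 Wb.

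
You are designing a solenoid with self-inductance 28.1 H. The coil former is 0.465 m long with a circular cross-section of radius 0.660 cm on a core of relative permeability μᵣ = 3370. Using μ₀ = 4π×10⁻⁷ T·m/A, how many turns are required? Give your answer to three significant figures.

A = πr² = π(6.600×10^-3 m)² = 1.368×10^-4 m².
From L = μ₀μᵣN²A/ℓ, N = √(Lℓ / (μ₀μᵣA)).
N = √[(28.1)(0.465) / ((4π×10⁻⁷)(3370)×1.368×10^-4)] = √(2.2547×10^7) ≈ 4748.3.

N ≈ 4750 turns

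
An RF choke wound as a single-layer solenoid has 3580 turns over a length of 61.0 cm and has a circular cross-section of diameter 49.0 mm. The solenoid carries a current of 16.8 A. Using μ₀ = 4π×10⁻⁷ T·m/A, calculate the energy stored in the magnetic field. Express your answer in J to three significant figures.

U ≈ 7.03 J

A = π(d/2)² = π(2.450×10^-2 m)² = 1.886×10^-3 m².
L = μ₀N²A/ℓ = (4π×10⁻⁷)(3580)²(1.886×10^-3)/(0.61) = 4.979×10^-2 H.
U = ½LI² = ½(4.979×10^-2)(16.8)² = 7.026 J.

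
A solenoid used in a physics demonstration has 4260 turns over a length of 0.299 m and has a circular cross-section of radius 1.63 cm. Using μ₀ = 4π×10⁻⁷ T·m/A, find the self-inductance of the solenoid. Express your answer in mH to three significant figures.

A = πr² = π(1.630×10^-2 m)² = 8.347×10^-4 m².
For a long solenoid, L = μ₀N²A/ℓ.
L = (4π×10⁻⁷)(4260)²(8.347×10^-4)/(0.299 m) = 6.366×10^-2 H.

L ≈ 63.7 mH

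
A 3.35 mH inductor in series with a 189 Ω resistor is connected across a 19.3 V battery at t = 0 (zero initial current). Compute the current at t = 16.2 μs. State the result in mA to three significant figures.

I ≈ 61.2 mA

τ = L/R = 3.350×10^-3/189 = 1.772×10^-5 s; final current I_∞ = ε/R = 19.3/189 = 0.1021 A.
I(t) = I_∞(1 − e^(−t/τ)) with t/τ = 0.914.
I = (0.1021)(1 − e^(−0.914)) = 6.117×10^-2 A.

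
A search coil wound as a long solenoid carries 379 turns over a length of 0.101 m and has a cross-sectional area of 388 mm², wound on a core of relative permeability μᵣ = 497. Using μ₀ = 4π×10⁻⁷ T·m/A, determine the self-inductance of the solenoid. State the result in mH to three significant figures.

L ≈ 345 mH

A = 388 mm² = 3.880×10^-4 m².
For a long solenoid, L = μ₀μᵣN²A/ℓ.
L = (4π×10⁻⁷)(497)(379)²(3.880×10^-4)/(0.101 m) = 0.3446 H.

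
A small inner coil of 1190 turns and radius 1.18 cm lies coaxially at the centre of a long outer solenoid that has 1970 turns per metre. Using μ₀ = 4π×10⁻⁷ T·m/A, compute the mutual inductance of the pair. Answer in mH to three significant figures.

The outer solenoid produces a uniform field B₁ = μ₀n₁I₁ across the inner coil,
so the flux linkage is N₂Φ = N₂B₁A₂ = μ₀n₁N₂A₂·I₁, giving M = μ₀n₁N₂A₂.
A₂ = πr² = π(1.180×10^-2 m)² = 4.374×10^-4 m².
M = (4π×10⁻⁷)(1970)(1190)(4.374×10^-4) = 1.289×10^-3 H.

M ≈ 1.29 mH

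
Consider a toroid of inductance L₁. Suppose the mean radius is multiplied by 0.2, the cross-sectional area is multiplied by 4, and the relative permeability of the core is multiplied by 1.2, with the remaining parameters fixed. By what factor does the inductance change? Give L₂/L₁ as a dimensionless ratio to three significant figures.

L₂/L₁ = 24.0

For a toroid, L ∝ μᵣN²A/R.
L₂/L₁ = (0.2)^-1 × (4) × (1.2) = 24.0.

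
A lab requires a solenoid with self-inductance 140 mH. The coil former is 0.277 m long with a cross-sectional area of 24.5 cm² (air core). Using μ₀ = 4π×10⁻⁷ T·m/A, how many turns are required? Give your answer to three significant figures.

N ≈ 3550 turns

A = 24.5 cm² = 2.450×10^-3 m².
From L = μ₀N²A/ℓ, N = √(Lℓ / (μ₀A)).
N = √[(0.14)(0.277) / ((4π×10⁻⁷)×2.450×10^-3)] = √(1.260×10^7) ≈ 3549.1.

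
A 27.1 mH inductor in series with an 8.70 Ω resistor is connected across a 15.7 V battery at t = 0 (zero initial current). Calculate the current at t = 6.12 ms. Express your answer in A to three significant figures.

τ = L/R = 2.710×10^-2/8.70 = 3.1149×10^-3 s; final current I_∞ = ε/R = 15.7/8.70 = 1.8046 A.
I(t) = I_∞(1 − e^(−t/τ)) with t/τ = 1.965.
I = (1.8046)(1 − e^(−1.965)) = 1.552 A.

I ≈ 1.55 A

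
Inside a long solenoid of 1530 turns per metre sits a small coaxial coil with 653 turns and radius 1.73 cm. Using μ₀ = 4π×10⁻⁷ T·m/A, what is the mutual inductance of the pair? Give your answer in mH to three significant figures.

M ≈ 1.18 mH

The outer solenoid produces a uniform field B₁ = μ₀n₁I₁ across the inner coil,
so the flux linkage is N₂Φ = N₂B₁A₂ = μ₀n₁N₂A₂·I₁, giving M = μ₀n₁N₂A₂.
A₂ = πr² = π(1.730×10^-2 m)² = 9.402×10^-4 m².
M = (4π×10⁻⁷)(1530)(653)(9.402×10^-4) = 1.180×10^-3 H.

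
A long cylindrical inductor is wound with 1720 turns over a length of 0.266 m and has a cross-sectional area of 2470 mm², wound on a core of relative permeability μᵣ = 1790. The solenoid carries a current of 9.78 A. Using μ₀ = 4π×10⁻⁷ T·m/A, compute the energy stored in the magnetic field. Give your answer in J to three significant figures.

A = 2470 mm² = 2.470×10^-3 m².
L = μ₀μᵣN²A/ℓ = (4π×10⁻⁷)(1790)(1720)²(2.470×10^-3)/(0.266) = 61.79 H.
U = ½LI² = ½(61.79)(9.78)² = 2.955×10^3 J.

U ≈ 2960 J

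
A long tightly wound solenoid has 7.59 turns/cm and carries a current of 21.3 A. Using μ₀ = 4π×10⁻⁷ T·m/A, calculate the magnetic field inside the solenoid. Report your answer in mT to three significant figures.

Inside a long solenoid, B = μ₀nI.
B = (4π×10⁻⁷)(759 m⁻¹)(21.3 A) = 2.032×10^-2 T.

B ≈ 20.3 mT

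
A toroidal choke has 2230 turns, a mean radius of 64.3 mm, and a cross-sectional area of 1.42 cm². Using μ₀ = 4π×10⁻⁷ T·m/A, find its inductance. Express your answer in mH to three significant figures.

L ≈ 2.20 mH

For a thin toroid, L = μ₀N²A/(2πR).
L = (4π×10⁻⁷)(2230)²(1.420×10^-4) / (2π×6.430×10^-2 m) = 2.196×10^-3 H.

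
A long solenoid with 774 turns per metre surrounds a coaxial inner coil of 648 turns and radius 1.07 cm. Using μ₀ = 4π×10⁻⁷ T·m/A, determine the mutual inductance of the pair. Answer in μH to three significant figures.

The outer solenoid produces a uniform field B₁ = μ₀n₁I₁ across the inner coil,
so the flux linkage is N₂Φ = N₂B₁A₂ = μ₀n₁N₂A₂·I₁, giving M = μ₀n₁N₂A₂.
A₂ = πr² = π(1.070×10^-2 m)² = 3.597×10^-4 m².
M = (4π×10⁻⁷)(774)(648)(3.597×10^-4) = 2.267×10^-4 H.

M ≈ 227 μH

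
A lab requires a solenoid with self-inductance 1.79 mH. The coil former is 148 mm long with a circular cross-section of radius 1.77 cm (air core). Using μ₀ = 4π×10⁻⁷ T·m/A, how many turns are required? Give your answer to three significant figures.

N ≈ 463 turns

A = πr² = π(1.770×10^-2 m)² = 9.842×10^-4 m².
From L = μ₀N²A/ℓ, N = √(Lℓ / (μ₀A)).
N = √[(1.790×10^-3)(0.148) / ((4π×10⁻⁷)×9.842×10^-4)] = √(2.142×10^5) ≈ 462.8.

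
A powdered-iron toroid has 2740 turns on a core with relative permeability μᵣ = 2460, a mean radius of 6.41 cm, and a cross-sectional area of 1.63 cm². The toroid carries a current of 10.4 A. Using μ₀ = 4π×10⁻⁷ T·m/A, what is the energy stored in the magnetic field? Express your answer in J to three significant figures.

L = μ₀μᵣN²A/(2πR) = (4π×10⁻⁷)(2460)(2740)²(1.630×10^-4)/(2π×6.410×10^-2) = 9.393 H.
U = ½LI² = ½(9.393)(10.4)² = 508 J.

U ≈ 508 J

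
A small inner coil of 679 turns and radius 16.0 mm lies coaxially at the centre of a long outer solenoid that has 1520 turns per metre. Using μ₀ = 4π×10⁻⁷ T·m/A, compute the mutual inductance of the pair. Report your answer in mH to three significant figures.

The outer solenoid produces a uniform field B₁ = μ₀n₁I₁ across the inner coil,
so the flux linkage is N₂Φ = N₂B₁A₂ = μ₀n₁N₂A₂·I₁, giving M = μ₀n₁N₂A₂.
A₂ = πr² = π(1.600×10^-2 m)² = 8.042×10^-4 m².
M = (4π×10⁻⁷)(1520)(679)(8.042×10^-4) = 1.043×10^-3 H.

M ≈ 1.04 mH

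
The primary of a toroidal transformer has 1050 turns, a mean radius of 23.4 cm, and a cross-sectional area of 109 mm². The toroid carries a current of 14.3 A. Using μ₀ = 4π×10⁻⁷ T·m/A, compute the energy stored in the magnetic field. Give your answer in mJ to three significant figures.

U ≈ 10.5 mJ

L = μ₀N²A/(2πR) = (4π×10⁻⁷)(1050)²(1.090×10^-4)/(2π×0.234) = 1.027×10^-4 H.
U = ½LI² = ½(1.027×10^-4)(14.3)² = 1.050×10^-2 J.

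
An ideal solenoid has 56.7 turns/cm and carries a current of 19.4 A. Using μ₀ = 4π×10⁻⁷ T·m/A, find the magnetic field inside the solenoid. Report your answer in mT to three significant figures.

Inside a long solenoid, B = μ₀nI.
B = (4π×10⁻⁷)(5.670×10^3 m⁻¹)(19.4 A) = 0.1382 T.

B ≈ 138 mT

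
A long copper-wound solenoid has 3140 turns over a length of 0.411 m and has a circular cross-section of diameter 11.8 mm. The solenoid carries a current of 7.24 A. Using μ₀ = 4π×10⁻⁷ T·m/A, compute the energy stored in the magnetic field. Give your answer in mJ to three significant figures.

A = π(d/2)² = π(5.900×10^-3 m)² = 1.094×10^-4 m².
L = μ₀N²A/ℓ = (4π×10⁻⁷)(3140)²(1.094×10^-4)/(0.411) = 3.297×10^-3 H.
U = ½LI² = ½(3.297×10^-3)(7.24)² = 8.640×10^-2 J.

U ≈ 86.4 mJ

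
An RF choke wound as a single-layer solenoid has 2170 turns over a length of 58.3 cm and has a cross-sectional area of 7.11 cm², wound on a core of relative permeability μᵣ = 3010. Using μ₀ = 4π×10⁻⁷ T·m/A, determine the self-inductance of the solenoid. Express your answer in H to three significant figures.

A = 7.11 cm² = 7.110×10^-4 m².
For a long solenoid, L = μ₀μᵣN²A/ℓ.
L = (4π×10⁻⁷)(3010)(2170)²(7.110×10^-4)/(0.583 m) = 21.72 H.

L ≈ 21.7 H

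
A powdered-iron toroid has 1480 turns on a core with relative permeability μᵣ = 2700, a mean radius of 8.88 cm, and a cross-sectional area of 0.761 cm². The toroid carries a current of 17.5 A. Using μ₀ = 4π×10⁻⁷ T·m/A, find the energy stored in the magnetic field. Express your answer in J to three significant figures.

L = μ₀μᵣN²A/(2πR) = (4π×10⁻⁷)(2700)(1480)²(7.610×10^-5)/(2π×8.880×10^-2) = 1.014 H.
U = ½LI² = ½(1.014)(17.5)² = 155.2 J.

U ≈ 155 J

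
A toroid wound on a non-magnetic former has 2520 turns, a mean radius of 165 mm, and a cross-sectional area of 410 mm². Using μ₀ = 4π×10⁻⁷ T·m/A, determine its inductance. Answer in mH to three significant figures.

For a thin toroid, L = μ₀N²A/(2πR).
L = (4π×10⁻⁷)(2520)²(4.100×10^-4) / (2π×0.165 m) = 3.156×10^-3 H.

L ≈ 3.16 mH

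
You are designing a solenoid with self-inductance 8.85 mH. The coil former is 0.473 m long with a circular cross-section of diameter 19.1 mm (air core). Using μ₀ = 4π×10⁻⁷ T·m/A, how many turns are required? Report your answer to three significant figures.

A = π(d/2)² = π(9.550×10^-3 m)² = 2.865×10^-4 m².
From L = μ₀N²A/ℓ, N = √(Lℓ / (μ₀A)).
N = √[(8.850×10^-3)(0.473) / ((4π×10⁻⁷)×2.865×10^-4)] = √(1.163×10^7) ≈ 3409.7.

N ≈ 3410 turns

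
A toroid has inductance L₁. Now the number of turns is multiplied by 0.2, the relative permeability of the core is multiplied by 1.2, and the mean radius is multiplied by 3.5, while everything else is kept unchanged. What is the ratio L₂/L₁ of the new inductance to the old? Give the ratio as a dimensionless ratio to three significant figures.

L₂/L₁ = 0.0137

For a toroid, L ∝ μᵣN²A/R.
L₂/L₁ = (0.2)^2 × (1.2) × (3.5)^-1 = 0.0137.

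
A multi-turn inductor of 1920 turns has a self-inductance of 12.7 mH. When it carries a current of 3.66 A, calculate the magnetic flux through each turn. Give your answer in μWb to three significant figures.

From L = NΦ_B/I, the flux per turn is Φ_B = LI/N.
Φ_B = (1.270×10^-2 H)(3.66 A)/1920 = 2.421×10^-5 Wb.

Φ_B ≈ 24.2 μWb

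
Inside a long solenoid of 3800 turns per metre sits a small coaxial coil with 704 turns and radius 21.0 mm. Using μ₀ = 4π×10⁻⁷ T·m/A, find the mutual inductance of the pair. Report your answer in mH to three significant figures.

M ≈ 4.66 mH

The outer solenoid produces a uniform field B₁ = μ₀n₁I₁ across the inner coil,
so the flux linkage is N₂Φ = N₂B₁A₂ = μ₀n₁N₂A₂·I₁, giving M = μ₀n₁N₂A₂.
A₂ = πr² = π(2.100×10^-2 m)² = 1.385×10^-3 m².
M = (4π×10⁻⁷)(3800)(704)(1.385×10^-3) = 4.658×10^-3 H.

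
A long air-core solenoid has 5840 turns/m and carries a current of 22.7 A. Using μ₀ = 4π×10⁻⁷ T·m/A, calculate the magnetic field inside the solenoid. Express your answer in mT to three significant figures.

Inside a long solenoid, B = μ₀nI.
B = (4π×10⁻⁷)(5.840×10^3 m⁻¹)(22.7 A) = 0.1666 T.

B ≈ 167 mT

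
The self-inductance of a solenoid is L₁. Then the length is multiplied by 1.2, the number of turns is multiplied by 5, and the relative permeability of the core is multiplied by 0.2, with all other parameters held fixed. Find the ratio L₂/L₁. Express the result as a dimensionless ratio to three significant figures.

For a solenoid, L ∝ μᵣN²A/ℓ.
L₂/L₁ = (1.2)^-1 × (5)^2 × (0.2) = 4.17.

L₂/L₁ = 4.17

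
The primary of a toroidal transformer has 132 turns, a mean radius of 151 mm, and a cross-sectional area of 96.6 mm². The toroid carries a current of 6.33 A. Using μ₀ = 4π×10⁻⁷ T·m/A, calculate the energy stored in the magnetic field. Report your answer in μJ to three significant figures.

L = μ₀N²A/(2πR) = (4π×10⁻⁷)(132)²(9.660×10^-5)/(2π×0.151) = 2.229×10^-6 H.
U = ½LI² = ½(2.229×10^-6)(6.33)² = 4.466×10^-5 J.

U ≈ 44.7 μJ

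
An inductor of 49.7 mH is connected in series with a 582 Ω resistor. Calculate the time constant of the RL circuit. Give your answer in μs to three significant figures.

τ = L/R = (4.970×10^-2 H)/(582 Ω) = 8.540×10^-5 s.

τ ≈ 85.4 μs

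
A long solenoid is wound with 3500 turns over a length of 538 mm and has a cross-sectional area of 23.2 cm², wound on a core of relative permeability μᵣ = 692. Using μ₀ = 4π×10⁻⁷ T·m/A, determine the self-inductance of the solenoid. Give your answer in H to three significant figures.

A = 23.2 cm² = 2.320×10^-3 m².
For a long solenoid, L = μ₀μᵣN²A/ℓ.
L = (4π×10⁻⁷)(692)(3500)²(2.320×10^-3)/(0.538 m) = 45.94 H.

L ≈ 45.9 H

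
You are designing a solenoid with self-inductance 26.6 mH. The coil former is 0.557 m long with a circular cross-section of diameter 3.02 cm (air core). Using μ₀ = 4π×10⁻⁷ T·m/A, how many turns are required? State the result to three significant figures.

A = π(d/2)² = π(1.510×10^-2 m)² = 7.163×10^-4 m².
From L = μ₀N²A/ℓ, N = √(Lℓ / (μ₀A)).
N = √[(2.660×10^-2)(0.557) / ((4π×10⁻⁷)×7.163×10^-4)] = √(1.646×10^7) ≈ 4057.1.

N ≈ 4060 turns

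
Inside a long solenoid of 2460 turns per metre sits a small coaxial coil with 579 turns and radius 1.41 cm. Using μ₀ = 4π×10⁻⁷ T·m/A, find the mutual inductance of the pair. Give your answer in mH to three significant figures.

M ≈ 1.12 mH

The outer solenoid produces a uniform field B₁ = μ₀n₁I₁ across the inner coil,
so the flux linkage is N₂Φ = N₂B₁A₂ = μ₀n₁N₂A₂·I₁, giving M = μ₀n₁N₂A₂.
A₂ = πr² = π(1.410×10^-2 m)² = 6.246×10^-4 m².
M = (4π×10⁻⁷)(2460)(579)(6.246×10^-4) = 1.118×10^-3 H.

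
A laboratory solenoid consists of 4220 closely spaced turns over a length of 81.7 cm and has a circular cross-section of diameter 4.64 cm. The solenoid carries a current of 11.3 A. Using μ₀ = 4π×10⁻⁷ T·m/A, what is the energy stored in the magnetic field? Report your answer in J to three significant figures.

U ≈ 2.96 J

A = π(d/2)² = π(2.320×10^-2 m)² = 1.691×10^-3 m².
L = μ₀N²A/ℓ = (4π×10⁻⁷)(4220)²(1.691×10^-3)/(0.817) = 4.632×10^-2 H.
U = ½LI² = ½(4.632×10^-2)(11.3)² = 2.957 J.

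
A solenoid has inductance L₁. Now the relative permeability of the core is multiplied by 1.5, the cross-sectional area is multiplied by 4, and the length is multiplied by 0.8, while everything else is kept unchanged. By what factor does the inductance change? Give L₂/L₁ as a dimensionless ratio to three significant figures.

For a solenoid, L ∝ μᵣN²A/ℓ.
L₂/L₁ = (1.5) × (4) × (0.8)^-1 = 7.50.

L₂/L₁ = 7.50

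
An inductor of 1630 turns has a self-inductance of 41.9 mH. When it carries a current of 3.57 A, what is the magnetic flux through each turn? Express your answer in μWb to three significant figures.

From L = NΦ_B/I, the flux per turn is Φ_B = LI/N.
Φ_B = (4.190×10^-2 H)(3.57 A)/1630 = 9.177×10^-5 Wb.

Φ_B ≈ 91.8 μWb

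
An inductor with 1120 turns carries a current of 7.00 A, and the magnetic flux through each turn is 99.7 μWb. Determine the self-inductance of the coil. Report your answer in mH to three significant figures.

Self-inductance is defined by L = NΦ_B/I (flux linkage over current).
L = (1120)(9.970×10^-5 Wb)/(7.00 A) = 1.595×10^-2 H.

L ≈ 16.0 mH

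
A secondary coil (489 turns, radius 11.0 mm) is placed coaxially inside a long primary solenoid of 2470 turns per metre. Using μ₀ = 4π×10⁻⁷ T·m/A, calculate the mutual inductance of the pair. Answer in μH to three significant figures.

The outer solenoid produces a uniform field B₁ = μ₀n₁I₁ across the inner coil,
so the flux linkage is N₂Φ = N₂B₁A₂ = μ₀n₁N₂A₂·I₁, giving M = μ₀n₁N₂A₂.
A₂ = πr² = π(1.100×10^-2 m)² = 3.801×10^-4 m².
M = (4π×10⁻⁷)(2470)(489)(3.801×10^-4) = 5.770×10^-4 H.

M ≈ 577 μH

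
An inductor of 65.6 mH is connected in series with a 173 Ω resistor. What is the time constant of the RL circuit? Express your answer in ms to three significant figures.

τ = L/R = (6.560×10^-2 H)/(173 Ω) = 3.792×10^-4 s.

τ ≈ 0.379 ms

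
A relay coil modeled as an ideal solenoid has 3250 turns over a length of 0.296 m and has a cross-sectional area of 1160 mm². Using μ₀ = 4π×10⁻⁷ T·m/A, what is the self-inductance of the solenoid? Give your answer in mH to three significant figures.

A = 1160 mm² = 1.160×10^-3 m².
For a long solenoid, L = μ₀N²A/ℓ.
L = (4π×10⁻⁷)(3250)²(1.160×10^-3)/(0.296 m) = 5.202×10^-2 H.

L ≈ 52.0 mH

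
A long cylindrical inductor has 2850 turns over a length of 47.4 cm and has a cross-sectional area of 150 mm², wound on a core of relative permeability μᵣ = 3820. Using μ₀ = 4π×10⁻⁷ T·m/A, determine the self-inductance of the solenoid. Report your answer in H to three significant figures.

L ≈ 12.3 H

A = 150 mm² = 1.500×10^-4 m².
For a long solenoid, L = μ₀μᵣN²A/ℓ.
L = (4π×10⁻⁷)(3820)(2850)²(1.500×10^-4)/(0.474 m) = 12.34 H.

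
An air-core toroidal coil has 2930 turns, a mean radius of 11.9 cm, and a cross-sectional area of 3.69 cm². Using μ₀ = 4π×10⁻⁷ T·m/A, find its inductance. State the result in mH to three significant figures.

L ≈ 5.32 mH

For a thin toroid, L = μ₀N²A/(2πR).
L = (4π×10⁻⁷)(2930)²(3.690×10^-4) / (2π×0.119 m) = 5.324×10^-3 H.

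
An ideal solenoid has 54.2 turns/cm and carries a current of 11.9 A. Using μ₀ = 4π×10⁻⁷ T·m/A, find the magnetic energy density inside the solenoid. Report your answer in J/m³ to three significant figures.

B = μ₀nI = (4π×10⁻⁷)(5.420×10^3)(11.9) = 8.105×10^-2 T.
u = B²/(2μ₀) = (8.105×10^-2)²/(2×4π×10⁻⁷) = 2.614×10^3 J/m³.

u ≈ 2610 J/m³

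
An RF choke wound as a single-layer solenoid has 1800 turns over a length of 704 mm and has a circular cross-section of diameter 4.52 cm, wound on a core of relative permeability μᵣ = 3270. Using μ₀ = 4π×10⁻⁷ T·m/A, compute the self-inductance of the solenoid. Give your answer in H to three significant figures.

L ≈ 30.3 H

A = π(d/2)² = π(2.260×10^-2 m)² = 1.6046×10^-3 m².
For a long solenoid, L = μ₀μᵣN²A/ℓ.
L = (4π×10⁻⁷)(3270)(1800)²(1.6046×10^-3)/(0.704 m) = 30.346 H.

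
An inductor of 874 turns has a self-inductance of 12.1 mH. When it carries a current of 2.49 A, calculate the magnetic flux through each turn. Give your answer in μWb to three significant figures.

Φ_B ≈ 34.5 μWb

From L = NΦ_B/I, the flux per turn is Φ_B = LI/N.
Φ_B = (1.210×10^-2 H)(2.49 A)/874 = 3.447×10^-5 Wb.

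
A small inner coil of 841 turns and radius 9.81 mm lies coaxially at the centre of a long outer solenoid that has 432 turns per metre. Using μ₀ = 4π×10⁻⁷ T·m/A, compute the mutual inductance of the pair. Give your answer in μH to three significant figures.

M ≈ 138 μH

The outer solenoid produces a uniform field B₁ = μ₀n₁I₁ across the inner coil,
so the flux linkage is N₂Φ = N₂B₁A₂ = μ₀n₁N₂A₂·I₁, giving M = μ₀n₁N₂A₂.
A₂ = πr² = π(9.810×10^-3 m)² = 3.023×10^-4 m².
M = (4π×10⁻⁷)(432)(841)(3.023×10^-4) = 1.380×10^-4 H.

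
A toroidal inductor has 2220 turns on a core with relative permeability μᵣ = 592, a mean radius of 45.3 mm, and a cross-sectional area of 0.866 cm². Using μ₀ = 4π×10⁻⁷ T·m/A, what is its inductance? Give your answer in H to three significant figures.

L ≈ 1.12 H

For a thin toroid, L = μ₀μᵣN²A/(2πR).
L = (4π×10⁻⁷)(592)(2220)²(8.660×10^-5) / (2π×4.530×10^-2 m) = 1.116 H.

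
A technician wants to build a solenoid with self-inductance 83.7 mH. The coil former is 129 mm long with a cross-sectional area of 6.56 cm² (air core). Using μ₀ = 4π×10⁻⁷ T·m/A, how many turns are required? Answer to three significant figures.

A = 6.56 cm² = 6.560×10^-4 m².
From L = μ₀N²A/ℓ, N = √(Lℓ / (μ₀A)).
N = √[(8.370×10^-2)(0.129) / ((4π×10⁻⁷)×6.560×10^-4)] = √(1.310×10^7) ≈ 3619.1.

N ≈ 3620 turns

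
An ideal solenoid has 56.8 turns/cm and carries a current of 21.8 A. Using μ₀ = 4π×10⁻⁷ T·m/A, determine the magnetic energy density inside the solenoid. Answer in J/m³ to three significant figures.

u ≈ 9630 J/m³

B = μ₀nI = (4π×10⁻⁷)(5.680×10^3)(21.8) = 0.1556 T.
u = B²/(2μ₀) = (0.1556)²/(2×4π×10⁻⁷) = 9.634×10^3 J/m³.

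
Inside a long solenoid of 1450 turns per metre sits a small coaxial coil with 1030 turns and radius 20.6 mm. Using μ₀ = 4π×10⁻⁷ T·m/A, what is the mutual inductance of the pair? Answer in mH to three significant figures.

M ≈ 2.50 mH

The outer solenoid produces a uniform field B₁ = μ₀n₁I₁ across the inner coil,
so the flux linkage is N₂Φ = N₂B₁A₂ = μ₀n₁N₂A₂·I₁, giving M = μ₀n₁N₂A₂.
A₂ = πr² = π(2.060×10^-2 m)² = 1.333×10^-3 m².
M = (4π×10⁻⁷)(1450)(1030)(1.333×10^-3) = 2.502×10^-3 H.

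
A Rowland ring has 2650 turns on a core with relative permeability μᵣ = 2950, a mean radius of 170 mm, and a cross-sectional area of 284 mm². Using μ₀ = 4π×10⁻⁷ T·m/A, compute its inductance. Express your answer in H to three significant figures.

For a thin toroid, L = μ₀μᵣN²A/(2πR).
L = (4π×10⁻⁷)(2950)(2650)²(2.840×10^-4) / (2π×0.17 m) = 6.922 H.

L ≈ 6.92 H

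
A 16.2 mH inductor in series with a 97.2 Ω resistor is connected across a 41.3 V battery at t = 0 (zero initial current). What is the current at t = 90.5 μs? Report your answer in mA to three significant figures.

τ = L/R = 1.620×10^-2/97.2 = 1.667×10^-4 s; final current I_∞ = ε/R = 41.3/97.2 = 0.4249 A.
I(t) = I_∞(1 − e^(−t/τ)) with t/τ = 0.543.
I = (0.4249)(1 − e^(−0.543)) = 0.178 A.

I ≈ 178 mA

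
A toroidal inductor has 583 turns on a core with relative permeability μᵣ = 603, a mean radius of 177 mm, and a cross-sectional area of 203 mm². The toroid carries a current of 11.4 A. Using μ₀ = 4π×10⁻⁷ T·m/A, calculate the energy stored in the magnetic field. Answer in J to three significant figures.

L = μ₀μᵣN²A/(2πR) = (4π×10⁻⁷)(603)(583)²(2.030×10^-4)/(2π×0.177) = 4.701×10^-2 H.
U = ½LI² = ½(4.701×10^-2)(11.4)² = 3.0548 J.

U ≈ 3.05 J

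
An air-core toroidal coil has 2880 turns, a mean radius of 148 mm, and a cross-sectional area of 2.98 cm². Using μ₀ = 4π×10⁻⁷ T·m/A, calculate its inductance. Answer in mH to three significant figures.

For a thin toroid, L = μ₀N²A/(2πR).
L = (4π×10⁻⁷)(2880)²(2.980×10^-4) / (2π×0.148 m) = 3.340×10^-3 H.

L ≈ 3.34 mH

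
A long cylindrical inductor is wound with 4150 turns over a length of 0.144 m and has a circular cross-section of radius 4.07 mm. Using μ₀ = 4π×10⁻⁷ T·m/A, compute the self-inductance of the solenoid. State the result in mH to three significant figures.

A = πr² = π(4.070×10^-3 m)² = 5.204×10^-5 m².
For a long solenoid, L = μ₀N²A/ℓ.
L = (4π×10⁻⁷)(4150)²(5.204×10^-5)/(0.144 m) = 7.821×10^-3 H.

L ≈ 7.82 mH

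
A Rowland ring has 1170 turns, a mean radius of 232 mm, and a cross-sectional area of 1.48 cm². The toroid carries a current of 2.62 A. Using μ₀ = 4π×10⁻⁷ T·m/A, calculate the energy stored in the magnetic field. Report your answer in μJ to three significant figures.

L = μ₀N²A/(2πR) = (4π×10⁻⁷)(1170)²(1.480×10^-4)/(2π×0.232) = 1.747×10^-4 H.
U = ½LI² = ½(1.747×10^-4)(2.62)² = 5.994×10^-4 J.

U ≈ 599 μJ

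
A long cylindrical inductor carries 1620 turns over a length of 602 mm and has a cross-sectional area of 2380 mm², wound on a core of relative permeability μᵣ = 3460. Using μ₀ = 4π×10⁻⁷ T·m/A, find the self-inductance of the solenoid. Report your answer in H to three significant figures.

L ≈ 45.1 H

A = 2380 mm² = 2.380×10^-3 m².
For a long solenoid, L = μ₀μᵣN²A/ℓ.
L = (4π×10⁻⁷)(3460)(1620)²(2.380×10^-3)/(0.602 m) = 45.11 H.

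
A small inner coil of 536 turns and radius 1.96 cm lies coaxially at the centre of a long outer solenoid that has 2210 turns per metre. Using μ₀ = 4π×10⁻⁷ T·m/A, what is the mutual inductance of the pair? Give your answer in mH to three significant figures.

M ≈ 1.80 mH

The outer solenoid produces a uniform field B₁ = μ₀n₁I₁ across the inner coil,
so the flux linkage is N₂Φ = N₂B₁A₂ = μ₀n₁N₂A₂·I₁, giving M = μ₀n₁N₂A₂.
A₂ = πr² = π(1.960×10^-2 m)² = 1.207×10^-3 m².
M = (4π×10⁻⁷)(2210)(536)(1.207×10^-3) = 1.797×10^-3 H.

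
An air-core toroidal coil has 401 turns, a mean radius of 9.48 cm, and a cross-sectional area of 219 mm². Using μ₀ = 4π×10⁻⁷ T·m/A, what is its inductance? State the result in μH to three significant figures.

L ≈ 74.3 μH

For a thin toroid, L = μ₀N²A/(2πR).
L = (4π×10⁻⁷)(401)²(2.190×10^-4) / (2π×9.480×10^-2 m) = 7.429×10^-5 H.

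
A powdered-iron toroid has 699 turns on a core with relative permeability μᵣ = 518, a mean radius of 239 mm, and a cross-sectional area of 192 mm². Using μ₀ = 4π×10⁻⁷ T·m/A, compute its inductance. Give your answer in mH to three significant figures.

L ≈ 40.7 mH

For a thin toroid, L = μ₀μᵣN²A/(2πR).
L = (4π×10⁻⁷)(518)(699)²(1.920×10^-4) / (2π×0.239 m) = 4.066×10^-2 H.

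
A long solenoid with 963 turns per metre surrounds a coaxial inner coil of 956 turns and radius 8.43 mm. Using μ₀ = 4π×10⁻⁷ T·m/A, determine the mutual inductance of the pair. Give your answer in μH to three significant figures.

The outer solenoid produces a uniform field B₁ = μ₀n₁I₁ across the inner coil,
so the flux linkage is N₂Φ = N₂B₁A₂ = μ₀n₁N₂A₂·I₁, giving M = μ₀n₁N₂A₂.
A₂ = πr² = π(8.430×10^-3 m)² = 2.233×10^-4 m².
M = (4π×10⁻⁷)(963)(956)(2.233×10^-4) = 2.583×10^-4 H.

M ≈ 258 μH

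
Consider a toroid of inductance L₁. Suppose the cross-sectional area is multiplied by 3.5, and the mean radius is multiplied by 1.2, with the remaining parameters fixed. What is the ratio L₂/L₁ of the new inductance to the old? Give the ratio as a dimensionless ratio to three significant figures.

L₂/L₁ = 2.92

For a toroid, L ∝ μᵣN²A/R.
L₂/L₁ = (3.5) × (1.2)^-1 = 2.92.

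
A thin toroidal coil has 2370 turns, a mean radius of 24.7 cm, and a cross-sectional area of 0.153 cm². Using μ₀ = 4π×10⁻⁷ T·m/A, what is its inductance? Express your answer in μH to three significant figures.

For a thin toroid, L = μ₀N²A/(2πR).
L = (4π×10⁻⁷)(2370)²(1.530×10^-5) / (2π×0.247 m) = 6.959×10^-5 H.

L ≈ 69.6 μH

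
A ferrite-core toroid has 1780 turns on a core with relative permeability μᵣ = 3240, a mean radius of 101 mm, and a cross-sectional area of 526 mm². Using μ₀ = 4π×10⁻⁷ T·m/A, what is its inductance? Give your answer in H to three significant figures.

For a thin toroid, L = μ₀μᵣN²A/(2πR).
L = (4π×10⁻⁷)(3240)(1780)²(5.260×10^-4) / (2π×0.101 m) = 10.69 H.

L ≈ 10.7 H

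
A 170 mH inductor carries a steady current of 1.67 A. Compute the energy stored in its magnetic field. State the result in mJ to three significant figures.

Stored magnetic energy: U = ½LI².
U = ½(0.17 H)(1.67 A)² = 0.2371 J.

U ≈ 237 mJ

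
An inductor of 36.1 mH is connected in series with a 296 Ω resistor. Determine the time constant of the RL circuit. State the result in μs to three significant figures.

τ ≈ 122 μs

τ = L/R = (3.610×10^-2 H)/(296 Ω) = 1.220×10^-4 s.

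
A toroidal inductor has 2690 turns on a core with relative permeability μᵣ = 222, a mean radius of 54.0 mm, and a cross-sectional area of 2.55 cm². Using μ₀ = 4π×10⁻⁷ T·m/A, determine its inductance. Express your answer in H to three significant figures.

L ≈ 1.52 H

For a thin toroid, L = μ₀μᵣN²A/(2πR).
L = (4π×10⁻⁷)(222)(2690)²(2.550×10^-4) / (2π×5.400×10^-2 m) = 1.517 H.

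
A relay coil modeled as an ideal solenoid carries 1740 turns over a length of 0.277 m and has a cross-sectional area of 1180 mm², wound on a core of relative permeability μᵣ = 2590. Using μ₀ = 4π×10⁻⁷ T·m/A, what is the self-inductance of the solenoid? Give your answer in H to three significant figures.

A = 1180 mm² = 1.180×10^-3 m².
For a long solenoid, L = μ₀μᵣN²A/ℓ.
L = (4π×10⁻⁷)(2590)(1740)²(1.180×10^-3)/(0.277 m) = 41.98 H.

L ≈ 42.0 H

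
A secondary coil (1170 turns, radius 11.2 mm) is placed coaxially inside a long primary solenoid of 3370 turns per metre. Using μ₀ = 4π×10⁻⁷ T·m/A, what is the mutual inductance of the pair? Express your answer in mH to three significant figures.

The outer solenoid produces a uniform field B₁ = μ₀n₁I₁ across the inner coil,
so the flux linkage is N₂Φ = N₂B₁A₂ = μ₀n₁N₂A₂·I₁, giving M = μ₀n₁N₂A₂.
A₂ = πr² = π(1.120×10^-2 m)² = 3.941×10^-4 m².
M = (4π×10⁻⁷)(3370)(1170)(3.941×10^-4) = 1.953×10^-3 H.

M ≈ 1.95 mH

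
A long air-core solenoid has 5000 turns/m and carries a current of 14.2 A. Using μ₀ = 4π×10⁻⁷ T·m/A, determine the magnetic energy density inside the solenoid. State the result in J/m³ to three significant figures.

B = μ₀nI = (4π×10⁻⁷)(5.000×10^3)(14.2) = 8.922×10^-2 T.
u = B²/(2μ₀) = (8.922×10^-2)²/(2×4π×10⁻⁷) = 3.167×10^3 J/m³.

u ≈ 3170 J/m³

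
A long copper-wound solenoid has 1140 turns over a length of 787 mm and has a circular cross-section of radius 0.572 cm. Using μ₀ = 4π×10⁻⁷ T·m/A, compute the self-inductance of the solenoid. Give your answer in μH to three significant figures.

L ≈ 213 μH

A = πr² = π(5.720×10^-3 m)² = 1.028×10^-4 m².
For a long solenoid, L = μ₀N²A/ℓ.
L = (4π×10⁻⁷)(1140)²(1.028×10^-4)/(0.787 m) = 2.133×10^-4 H.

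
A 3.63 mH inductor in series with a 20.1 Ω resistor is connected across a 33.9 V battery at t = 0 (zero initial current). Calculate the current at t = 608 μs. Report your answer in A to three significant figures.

I ≈ 1.63 A

τ = L/R = 3.630×10^-3/20.1 = 1.806×10^-4 s; final current I_∞ = ε/R = 33.9/20.1 = 1.687 A.
I(t) = I_∞(1 − e^(−t/τ)) with t/τ = 3.367.
I = (1.687)(1 − e^(−3.367)) = 1.628 A.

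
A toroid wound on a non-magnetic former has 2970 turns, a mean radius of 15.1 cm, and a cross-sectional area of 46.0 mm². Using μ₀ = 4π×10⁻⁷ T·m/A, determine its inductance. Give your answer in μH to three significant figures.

L ≈ 537 μH

For a thin toroid, L = μ₀N²A/(2πR).
L = (4π×10⁻⁷)(2970)²(4.600×10^-5) / (2π×0.151 m) = 5.374×10^-4 H.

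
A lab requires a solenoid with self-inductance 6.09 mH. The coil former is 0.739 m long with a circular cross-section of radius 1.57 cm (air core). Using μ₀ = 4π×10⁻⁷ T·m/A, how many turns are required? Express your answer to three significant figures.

A = πr² = π(1.570×10^-2 m)² = 7.744×10^-4 m².
From L = μ₀N²A/ℓ, N = √(Lℓ / (μ₀A)).
N = √[(6.090×10^-3)(0.739) / ((4π×10⁻⁷)×7.744×10^-4)] = √(4.6249×10^6) ≈ 2150.6.

N ≈ 2150 turns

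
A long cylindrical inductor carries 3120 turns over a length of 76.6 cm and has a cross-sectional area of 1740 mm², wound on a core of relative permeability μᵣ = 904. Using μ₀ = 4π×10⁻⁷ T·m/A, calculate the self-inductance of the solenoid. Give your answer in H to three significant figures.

L ≈ 25.1 H

A = 1740 mm² = 1.740×10^-3 m².
For a long solenoid, L = μ₀μᵣN²A/ℓ.
L = (4π×10⁻⁷)(904)(3120)²(1.740×10^-3)/(0.766 m) = 25.12 H.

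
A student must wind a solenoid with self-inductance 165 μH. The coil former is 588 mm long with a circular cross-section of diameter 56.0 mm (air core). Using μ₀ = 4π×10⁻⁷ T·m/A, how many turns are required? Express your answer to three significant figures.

A = π(d/2)² = π(2.800×10^-2 m)² = 2.463×10^-3 m².
From L = μ₀N²A/ℓ, N = √(Lℓ / (μ₀A)).
N = √[(1.650×10^-4)(0.588) / ((4π×10⁻⁷)×2.463×10^-3)] = √(3.1346×10^4) ≈ 177.0.

N ≈ 177 turns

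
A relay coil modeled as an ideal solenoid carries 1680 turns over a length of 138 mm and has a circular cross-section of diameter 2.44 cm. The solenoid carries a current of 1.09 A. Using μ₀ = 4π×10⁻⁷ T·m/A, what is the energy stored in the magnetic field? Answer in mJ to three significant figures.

U ≈ 7.14 mJ

A = π(d/2)² = π(1.220×10^-2 m)² = 4.676×10^-4 m².
L = μ₀N²A/ℓ = (4π×10⁻⁷)(1680)²(4.676×10^-4)/(0.138) = 1.202×10^-2 H.
U = ½LI² = ½(1.202×10^-2)(1.09)² = 7.139×10^-3 J.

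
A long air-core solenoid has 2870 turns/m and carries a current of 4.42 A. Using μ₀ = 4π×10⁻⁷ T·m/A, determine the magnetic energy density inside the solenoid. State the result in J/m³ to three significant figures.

u ≈ 101 J/m³

B = μ₀nI = (4π×10⁻⁷)(2.870×10^3)(4.42) = 1.594×10^-2 T.
u = B²/(2μ₀) = (1.594×10^-2)²/(2×4π×10⁻⁷) = 101.1 J/m³.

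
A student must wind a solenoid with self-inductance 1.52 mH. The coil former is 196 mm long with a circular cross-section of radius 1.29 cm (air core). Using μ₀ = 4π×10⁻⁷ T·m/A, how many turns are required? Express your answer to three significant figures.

N ≈ 673 turns

A = πr² = π(1.290×10^-2 m)² = 5.228×10^-4 m².
From L = μ₀N²A/ℓ, N = √(Lℓ / (μ₀A)).
N = √[(1.520×10^-3)(0.196) / ((4π×10⁻⁷)×5.228×10^-4)] = √(4.5348×10^5) ≈ 673.4.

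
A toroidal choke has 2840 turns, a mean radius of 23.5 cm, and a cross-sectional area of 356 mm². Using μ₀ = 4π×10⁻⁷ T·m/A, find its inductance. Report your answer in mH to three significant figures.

For a thin toroid, L = μ₀N²A/(2πR).
L = (4π×10⁻⁷)(2840)²(3.560×10^-4) / (2π×0.235 m) = 2.444×10^-3 H.

L ≈ 2.44 mH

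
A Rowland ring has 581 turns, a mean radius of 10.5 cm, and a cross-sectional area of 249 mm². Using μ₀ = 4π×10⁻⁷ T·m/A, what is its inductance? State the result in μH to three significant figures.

For a thin toroid, L = μ₀N²A/(2πR).
L = (4π×10⁻⁷)(581)²(2.490×10^-4) / (2π×0.105 m) = 1.601×10^-4 H.

L ≈ 160 μH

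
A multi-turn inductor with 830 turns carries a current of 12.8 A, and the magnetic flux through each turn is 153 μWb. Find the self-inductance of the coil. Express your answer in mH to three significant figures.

L ≈ 9.92 mH

Self-inductance is defined by L = NΦ_B/I (flux linkage over current).
L = (830)(1.530×10^-4 Wb)/(12.8 A) = 9.921×10^-3 H.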